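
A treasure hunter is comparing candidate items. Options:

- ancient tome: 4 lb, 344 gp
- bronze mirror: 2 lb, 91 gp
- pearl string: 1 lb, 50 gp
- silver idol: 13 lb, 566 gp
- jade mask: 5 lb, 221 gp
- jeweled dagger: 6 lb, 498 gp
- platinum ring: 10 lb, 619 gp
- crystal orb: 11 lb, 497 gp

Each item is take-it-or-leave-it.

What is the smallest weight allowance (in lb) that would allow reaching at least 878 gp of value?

Minimise lb subject to total value ≥ 878.
ancient tome + pearl string + jeweled dagger: 892 value at 11 lb.
Below 11 lb the best achievable stays under 878.

11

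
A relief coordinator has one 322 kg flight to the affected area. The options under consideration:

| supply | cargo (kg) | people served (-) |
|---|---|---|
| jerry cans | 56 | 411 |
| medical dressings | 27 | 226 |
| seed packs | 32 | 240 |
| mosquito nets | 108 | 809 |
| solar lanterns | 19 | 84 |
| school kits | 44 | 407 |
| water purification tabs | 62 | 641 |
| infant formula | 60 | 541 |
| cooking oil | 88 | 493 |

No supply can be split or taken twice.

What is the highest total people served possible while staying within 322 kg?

Density check — water purification tabs 10.34, school kits 9.25, infant formula 9.02 are the best per kg.
The ratio heuristic lands on jerry cans + medical dressings + seed packs + solar lanterns + school kits + water purification tabs + infant formula (2550) but leaves 22 kg idle.
Dropping jerry cans and seed packs frees 88 kg; slotting in mosquito nets (108 kg) lifts the total to 2708 at 320 kg.
No other feasible combination exceeds 2708.

2708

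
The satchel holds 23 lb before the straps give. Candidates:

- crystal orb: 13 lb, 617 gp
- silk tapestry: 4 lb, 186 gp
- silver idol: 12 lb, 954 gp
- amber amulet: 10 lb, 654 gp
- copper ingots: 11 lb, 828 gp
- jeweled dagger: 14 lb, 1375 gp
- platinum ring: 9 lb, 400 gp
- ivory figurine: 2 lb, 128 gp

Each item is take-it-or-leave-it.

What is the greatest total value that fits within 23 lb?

Density check — jeweled dagger 98.21, silver idol 79.50, copper ingots 75.27 are the best per lb.
Filling by ratio: silk tapestry + jeweled dagger + ivory figurine for 1689, with 3 lb left unused.
But silver idol + copper ingots fits in 23 lb and reaches 1782.
No other feasible combination exceeds 1782.

1782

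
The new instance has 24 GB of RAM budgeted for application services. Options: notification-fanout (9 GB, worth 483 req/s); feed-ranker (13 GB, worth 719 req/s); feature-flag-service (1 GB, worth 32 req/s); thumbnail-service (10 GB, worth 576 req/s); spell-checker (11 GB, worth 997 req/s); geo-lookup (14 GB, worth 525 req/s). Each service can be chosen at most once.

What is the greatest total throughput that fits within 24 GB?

1716

Taking the top-ratio services first gives feature-flag-service + thumbnail-service + spell-checker for 1605 (22 GB).
The 11 GB tied up in feature-flag-service and thumbnail-service is better spent on feed-ranker — total rises to 1716 (24 GB).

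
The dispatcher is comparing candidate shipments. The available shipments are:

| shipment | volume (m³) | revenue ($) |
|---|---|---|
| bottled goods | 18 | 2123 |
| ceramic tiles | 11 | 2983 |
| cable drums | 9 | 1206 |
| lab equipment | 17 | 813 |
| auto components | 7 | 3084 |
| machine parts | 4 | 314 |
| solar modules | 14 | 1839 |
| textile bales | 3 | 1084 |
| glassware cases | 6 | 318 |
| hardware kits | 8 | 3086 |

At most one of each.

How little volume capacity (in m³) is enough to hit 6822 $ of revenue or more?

18

Need the lightest bundle worth ≥ 6822.
auto components + textile bales + hardware kits reaches 7254 using 18 m³.
No combination under 18 m³ hits 6822.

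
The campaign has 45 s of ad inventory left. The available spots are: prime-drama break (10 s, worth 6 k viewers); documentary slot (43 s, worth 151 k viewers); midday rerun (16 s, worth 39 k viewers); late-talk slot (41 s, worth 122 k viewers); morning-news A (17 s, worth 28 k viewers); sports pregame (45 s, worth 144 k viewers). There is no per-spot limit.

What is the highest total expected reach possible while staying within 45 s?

151

Taking documentary slot: 43 s used, 151 in expected reach.
Nothing else within 45 s beats 151.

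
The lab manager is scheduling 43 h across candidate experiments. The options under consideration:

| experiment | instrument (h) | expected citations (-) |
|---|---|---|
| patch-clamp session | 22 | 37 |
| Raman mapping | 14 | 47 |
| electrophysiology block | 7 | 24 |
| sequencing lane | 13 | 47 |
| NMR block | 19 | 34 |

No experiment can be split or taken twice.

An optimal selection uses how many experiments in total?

3

The maximum expected citations within 43 h is 118.
Raman mapping + electrophysiology block + sequencing lane hits 118 at 34 h.
All optima have 3 experiments.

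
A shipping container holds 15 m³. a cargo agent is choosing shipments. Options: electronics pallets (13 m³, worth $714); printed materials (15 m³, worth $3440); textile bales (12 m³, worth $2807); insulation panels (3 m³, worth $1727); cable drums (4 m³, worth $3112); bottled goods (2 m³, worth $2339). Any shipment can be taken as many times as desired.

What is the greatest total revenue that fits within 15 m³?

The ratio ordering already packs tightly: 7×bottled goods, 14 m³, 16373.
Every other selection either busts 15 m³ or fails to beat 16373.

16373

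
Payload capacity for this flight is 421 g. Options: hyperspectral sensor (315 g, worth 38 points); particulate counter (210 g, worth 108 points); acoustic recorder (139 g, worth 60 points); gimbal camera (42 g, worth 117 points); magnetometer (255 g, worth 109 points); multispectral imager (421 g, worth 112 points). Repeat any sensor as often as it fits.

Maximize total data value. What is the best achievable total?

By data value per g: gimbal camera 2.79, particulate counter 0.51, acoustic recorder 0.43 lead.
Taking 10×gimbal camera: 420 g used, 1170 in data value.
No other feasible combination exceeds 1170.

1170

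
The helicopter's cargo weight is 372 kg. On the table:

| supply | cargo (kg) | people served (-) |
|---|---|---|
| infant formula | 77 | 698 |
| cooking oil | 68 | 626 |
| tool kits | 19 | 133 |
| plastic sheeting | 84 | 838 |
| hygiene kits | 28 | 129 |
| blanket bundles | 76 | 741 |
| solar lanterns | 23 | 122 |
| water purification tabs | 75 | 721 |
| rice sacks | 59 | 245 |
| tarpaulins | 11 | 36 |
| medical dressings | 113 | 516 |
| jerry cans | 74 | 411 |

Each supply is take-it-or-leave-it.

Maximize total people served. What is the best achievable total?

3296

Greedy by ratio would take cooking oil + tool kits + plastic sheeting + blanket bundles + solar lanterns + water purification tabs + tarpaulins: 356 kg used, total 3217.
The 91 kg tied up in cooking oil and solar lanterns is better spent on infant formula + hygiene kits — total rises to 3296 (370 kg).
Next best is infant formula + tool kits + plastic sheeting + blanket bundles + solar lanterns + water purification tabs + tarpaulins at 3289 (365 kg) — short by 7.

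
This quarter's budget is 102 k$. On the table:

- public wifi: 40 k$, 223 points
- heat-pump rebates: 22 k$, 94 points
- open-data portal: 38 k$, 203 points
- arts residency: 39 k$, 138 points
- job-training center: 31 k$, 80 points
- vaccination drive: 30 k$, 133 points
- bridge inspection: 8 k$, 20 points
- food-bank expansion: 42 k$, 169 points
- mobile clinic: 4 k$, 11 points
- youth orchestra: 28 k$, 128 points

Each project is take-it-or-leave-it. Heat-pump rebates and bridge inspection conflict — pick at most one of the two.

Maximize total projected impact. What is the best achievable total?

520

Density check — public wifi 5.58, open-data portal 5.34, youth orchestra 4.57 are the best per k$.
Best packing: public wifi + heat-pump rebates + open-data portal — 100 k$, 520 total.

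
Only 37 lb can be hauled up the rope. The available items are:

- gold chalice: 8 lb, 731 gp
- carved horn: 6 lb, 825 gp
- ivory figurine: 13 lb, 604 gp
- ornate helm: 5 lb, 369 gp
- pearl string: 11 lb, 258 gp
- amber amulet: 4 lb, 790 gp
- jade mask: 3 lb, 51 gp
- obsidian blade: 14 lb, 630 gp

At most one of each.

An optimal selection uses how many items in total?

5

Optimal total is 3345.
For example gold chalice + carved horn + ornate helm + amber amulet + obsidian blade achieves it, using 37 lb.
Any selection reaching 3345 contains exactly 5 items.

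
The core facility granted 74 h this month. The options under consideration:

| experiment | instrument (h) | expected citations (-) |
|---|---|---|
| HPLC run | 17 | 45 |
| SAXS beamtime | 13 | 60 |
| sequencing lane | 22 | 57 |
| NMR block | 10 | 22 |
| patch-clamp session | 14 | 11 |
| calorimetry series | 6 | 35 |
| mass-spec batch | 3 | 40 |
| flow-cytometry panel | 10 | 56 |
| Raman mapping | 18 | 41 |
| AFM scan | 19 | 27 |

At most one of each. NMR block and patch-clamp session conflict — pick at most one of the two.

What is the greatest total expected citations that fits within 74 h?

Ranking by ratio (expected citations/h): mass-spec batch 13.33, calorimetry series 5.83, flow-cytometry panel 5.60, SAXS beamtime 4.62.
The ratio ordering already packs tightly: HPLC run + SAXS beamtime + sequencing lane + calorimetry series + mass-spec batch + flow-cytometry panel, 71 h, 293.

293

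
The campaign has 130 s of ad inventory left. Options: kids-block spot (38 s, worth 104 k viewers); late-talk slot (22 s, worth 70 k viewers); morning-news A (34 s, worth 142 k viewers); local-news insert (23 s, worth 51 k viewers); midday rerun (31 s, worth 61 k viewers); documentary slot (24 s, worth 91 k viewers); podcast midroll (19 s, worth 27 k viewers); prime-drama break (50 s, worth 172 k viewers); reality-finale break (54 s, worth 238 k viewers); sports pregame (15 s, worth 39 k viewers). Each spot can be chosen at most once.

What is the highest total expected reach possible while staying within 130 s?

510

The ratio ordering already packs tightly: morning-news A + documentary slot + reality-finale break + sports pregame, 127 s, 510.
Runner-up documentary slot + prime-drama break + reality-finale break tops out at 501.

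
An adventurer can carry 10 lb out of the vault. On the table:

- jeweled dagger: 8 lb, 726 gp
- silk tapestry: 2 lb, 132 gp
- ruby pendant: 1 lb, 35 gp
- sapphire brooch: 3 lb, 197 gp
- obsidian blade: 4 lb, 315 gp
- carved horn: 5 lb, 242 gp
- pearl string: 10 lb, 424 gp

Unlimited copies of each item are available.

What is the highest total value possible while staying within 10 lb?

858

By value per lb: jeweled dagger 90.75, obsidian blade 78.75, silk tapestry 66.00, sapphire brooch 65.67 lead.
Taking jeweled dagger + silk tapestry: 10 lb used, 858 in value.
No other feasible combination exceeds 858.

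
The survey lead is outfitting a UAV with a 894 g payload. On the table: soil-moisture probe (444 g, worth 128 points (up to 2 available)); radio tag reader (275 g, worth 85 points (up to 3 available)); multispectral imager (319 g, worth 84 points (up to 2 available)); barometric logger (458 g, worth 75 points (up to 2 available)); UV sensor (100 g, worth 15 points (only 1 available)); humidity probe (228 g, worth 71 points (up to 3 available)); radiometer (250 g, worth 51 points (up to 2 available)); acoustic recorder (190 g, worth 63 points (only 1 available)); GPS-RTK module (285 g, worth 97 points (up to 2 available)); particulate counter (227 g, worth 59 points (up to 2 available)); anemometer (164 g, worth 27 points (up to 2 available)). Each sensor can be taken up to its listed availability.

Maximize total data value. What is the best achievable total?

Density check — GPS-RTK module 0.34, acoustic recorder 0.33, humidity probe 0.31, radio tag reader 0.31 are the best per g.
Greedy by ratio would take UV sensor + acoustic recorder + 2×GPS-RTK module: 860 g used, total 272.
Dropping UV sensor and acoustic recorder frees 290 g; slotting in radio tag reader (275 g) lifts the total to 279 at 845 g.
No other feasible combination exceeds 279.

279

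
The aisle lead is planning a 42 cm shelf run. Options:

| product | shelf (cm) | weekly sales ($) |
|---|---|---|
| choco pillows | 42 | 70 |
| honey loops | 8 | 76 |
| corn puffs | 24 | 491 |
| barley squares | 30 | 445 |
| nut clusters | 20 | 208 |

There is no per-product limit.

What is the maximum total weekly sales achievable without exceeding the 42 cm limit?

643

The ratio ordering already packs tightly: 2×honey loops + corn puffs, 40 cm, 643.
The spare 2 cm is too small for any remaining product, and no exchange beats 643.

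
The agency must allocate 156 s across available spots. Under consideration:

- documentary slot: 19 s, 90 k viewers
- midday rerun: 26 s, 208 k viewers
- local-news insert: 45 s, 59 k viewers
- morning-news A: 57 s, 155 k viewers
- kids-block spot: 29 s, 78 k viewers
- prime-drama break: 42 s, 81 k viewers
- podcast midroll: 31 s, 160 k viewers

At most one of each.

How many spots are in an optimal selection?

5

Optimal total is 617.
One optimal bundle: documentary slot + midday rerun + kids-block spot + prime-drama break + podcast midroll (147 s).
Any selection reaching 617 contains exactly 5 spots.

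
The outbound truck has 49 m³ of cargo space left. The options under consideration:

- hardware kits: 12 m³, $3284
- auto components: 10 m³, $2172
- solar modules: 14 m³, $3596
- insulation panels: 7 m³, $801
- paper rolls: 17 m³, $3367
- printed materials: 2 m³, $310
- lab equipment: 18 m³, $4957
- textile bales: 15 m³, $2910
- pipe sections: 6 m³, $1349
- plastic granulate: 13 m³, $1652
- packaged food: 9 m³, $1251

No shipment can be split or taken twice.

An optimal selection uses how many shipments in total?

Best achievable revenue is 12147.
hardware kits + solar modules + printed materials + lab equipment hits 12147 at 46 m³.
All optima have 4 shipments.

4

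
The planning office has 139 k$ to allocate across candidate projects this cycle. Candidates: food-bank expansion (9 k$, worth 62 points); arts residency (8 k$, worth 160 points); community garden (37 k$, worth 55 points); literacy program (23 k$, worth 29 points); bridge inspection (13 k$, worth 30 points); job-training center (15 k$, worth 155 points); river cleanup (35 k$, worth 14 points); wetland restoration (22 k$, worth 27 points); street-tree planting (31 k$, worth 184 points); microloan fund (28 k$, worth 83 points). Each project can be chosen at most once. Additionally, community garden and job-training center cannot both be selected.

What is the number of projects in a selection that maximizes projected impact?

7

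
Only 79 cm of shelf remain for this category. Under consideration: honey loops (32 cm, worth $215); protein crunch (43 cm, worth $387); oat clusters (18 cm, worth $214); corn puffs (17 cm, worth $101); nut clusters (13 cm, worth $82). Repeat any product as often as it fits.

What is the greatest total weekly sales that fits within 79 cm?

856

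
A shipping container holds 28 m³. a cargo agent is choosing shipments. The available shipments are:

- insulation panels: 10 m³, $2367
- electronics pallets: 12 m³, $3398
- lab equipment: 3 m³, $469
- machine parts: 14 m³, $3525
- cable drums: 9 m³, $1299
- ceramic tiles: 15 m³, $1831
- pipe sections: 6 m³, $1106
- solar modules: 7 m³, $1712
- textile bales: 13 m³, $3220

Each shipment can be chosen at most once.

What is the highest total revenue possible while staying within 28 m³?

7087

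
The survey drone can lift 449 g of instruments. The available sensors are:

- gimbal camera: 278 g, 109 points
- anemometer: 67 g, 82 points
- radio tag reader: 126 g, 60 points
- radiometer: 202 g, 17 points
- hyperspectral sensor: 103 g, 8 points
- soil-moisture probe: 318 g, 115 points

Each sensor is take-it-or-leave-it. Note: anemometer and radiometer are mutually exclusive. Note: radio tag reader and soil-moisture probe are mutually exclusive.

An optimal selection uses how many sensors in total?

The maximum data value within 449 g is 199.
One optimal bundle: gimbal camera + anemometer + hyperspectral sensor (448 g).
Any selection reaching 199 contains exactly 3 sensors.

3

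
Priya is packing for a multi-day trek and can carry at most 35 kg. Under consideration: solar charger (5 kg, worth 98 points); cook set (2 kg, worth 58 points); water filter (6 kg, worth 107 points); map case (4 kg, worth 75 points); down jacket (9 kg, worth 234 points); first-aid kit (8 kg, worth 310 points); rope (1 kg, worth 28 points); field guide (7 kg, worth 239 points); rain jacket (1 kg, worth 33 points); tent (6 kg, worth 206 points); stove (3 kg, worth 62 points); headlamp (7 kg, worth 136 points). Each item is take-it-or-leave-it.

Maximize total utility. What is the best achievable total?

Ranking by ratio (utility/kg): first-aid kit 38.75, tent 34.33, field guide 34.14.
The ratio heuristic lands on cook set + down jacket + first-aid kit + rope + field guide + rain jacket + tent (1108) but leaves 1 kg idle.
Replace cook set with stove: the trade gains 4 net, giving 1112 at 35 kg.
Every other selection either busts 35 kg or fails to beat 1112.

1112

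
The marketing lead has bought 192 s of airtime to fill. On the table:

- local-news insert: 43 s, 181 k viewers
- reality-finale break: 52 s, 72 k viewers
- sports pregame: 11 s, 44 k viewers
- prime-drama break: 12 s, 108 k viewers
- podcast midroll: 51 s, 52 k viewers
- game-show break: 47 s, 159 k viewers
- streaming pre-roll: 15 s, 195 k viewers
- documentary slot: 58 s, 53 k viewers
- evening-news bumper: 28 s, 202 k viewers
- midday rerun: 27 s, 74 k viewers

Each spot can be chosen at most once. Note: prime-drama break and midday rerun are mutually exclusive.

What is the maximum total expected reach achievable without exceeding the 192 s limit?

889

Taking local-news insert + sports pregame + prime-drama break + game-show break + streaming pre-roll + evening-news bumper: 156 s used, 889 in expected reach.
Next best is local-news insert + sports pregame + game-show break + streaming pre-roll + evening-news bumper + midday rerun at 855 (171 s) — short by 34.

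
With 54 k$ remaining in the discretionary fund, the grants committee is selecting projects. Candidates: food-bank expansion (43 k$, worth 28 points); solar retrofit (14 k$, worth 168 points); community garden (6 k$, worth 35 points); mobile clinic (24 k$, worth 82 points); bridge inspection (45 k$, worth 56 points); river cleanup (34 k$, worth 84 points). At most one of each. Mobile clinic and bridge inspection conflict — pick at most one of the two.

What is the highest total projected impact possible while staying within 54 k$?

The ratio heuristic lands on solar retrofit + community garden + mobile clinic (285) but leaves 10 k$ idle.
The 24 k$ tied up in mobile clinic is better spent on river cleanup — total rises to 287 (54 k$).
Runner-up solar retrofit + community garden + mobile clinic tops out at 285.

287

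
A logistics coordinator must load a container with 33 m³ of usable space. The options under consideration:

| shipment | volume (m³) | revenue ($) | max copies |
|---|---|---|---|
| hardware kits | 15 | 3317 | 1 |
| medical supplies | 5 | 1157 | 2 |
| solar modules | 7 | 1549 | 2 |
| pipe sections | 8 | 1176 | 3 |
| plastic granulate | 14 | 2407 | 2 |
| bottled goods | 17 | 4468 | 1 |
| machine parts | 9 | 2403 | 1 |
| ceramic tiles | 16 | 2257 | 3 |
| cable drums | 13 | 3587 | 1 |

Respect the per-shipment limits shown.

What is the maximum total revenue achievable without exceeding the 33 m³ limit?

8420

Filling by ratio: 2×medical supplies + machine parts + cable drums for 8304, with 1 m³ left unused.
Replace 2×medical supplies and cable drums with solar modules + bottled goods: the trade gains 116 net, giving 8420 at 33 m³.
Every other selection either busts 33 m³ or exceeds an availability limit or fails to beat 8420.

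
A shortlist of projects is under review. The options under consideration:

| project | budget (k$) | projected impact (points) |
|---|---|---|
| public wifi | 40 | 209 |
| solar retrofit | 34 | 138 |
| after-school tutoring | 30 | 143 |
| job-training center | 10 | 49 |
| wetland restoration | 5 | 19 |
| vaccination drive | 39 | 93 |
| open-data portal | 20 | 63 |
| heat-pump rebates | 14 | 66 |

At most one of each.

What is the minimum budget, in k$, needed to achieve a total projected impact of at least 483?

Look for the lowest-budget combination reaching 483.
Taking public wifi + after-school tutoring + job-training center + wetland restoration + heat-pump rebates gives 486 (≥ 483) for 99 k$.
Any bundle with less than 99 k$ falls short of 483.

99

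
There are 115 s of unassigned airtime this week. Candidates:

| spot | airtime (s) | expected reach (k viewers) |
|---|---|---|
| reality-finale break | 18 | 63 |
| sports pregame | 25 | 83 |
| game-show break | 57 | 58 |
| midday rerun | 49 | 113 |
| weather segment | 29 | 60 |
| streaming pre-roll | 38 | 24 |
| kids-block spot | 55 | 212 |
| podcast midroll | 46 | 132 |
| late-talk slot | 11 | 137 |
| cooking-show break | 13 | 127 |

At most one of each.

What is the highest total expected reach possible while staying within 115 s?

559

By expected reach per s: late-talk slot 12.45, cooking-show break 9.77, kids-block spot 3.85 lead.
Taking the top-ratio spots first gives reality-finale break + kids-block spot + late-talk slot + cooking-show break for 539 (97 s).
The 18 s tied up in reality-finale break is better spent on sports pregame — total rises to 559 (104 s).
The spare 11 s is too small for any remaining spot, and no exchange beats 559.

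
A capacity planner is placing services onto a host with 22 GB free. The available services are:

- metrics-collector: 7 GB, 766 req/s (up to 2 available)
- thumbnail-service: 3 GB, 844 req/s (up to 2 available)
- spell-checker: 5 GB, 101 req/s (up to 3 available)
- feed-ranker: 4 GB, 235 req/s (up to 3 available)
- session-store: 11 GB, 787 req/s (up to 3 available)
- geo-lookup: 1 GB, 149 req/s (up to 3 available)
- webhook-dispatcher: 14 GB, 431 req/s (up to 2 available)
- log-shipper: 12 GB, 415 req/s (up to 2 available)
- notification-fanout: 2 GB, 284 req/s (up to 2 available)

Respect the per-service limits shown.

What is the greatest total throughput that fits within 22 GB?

Greedy by ratio would take metrics-collector + 2×thumbnail-service + 3×geo-lookup + 2×notification-fanout: 20 GB used, total 3469.
Replace geo-lookup and 2×notification-fanout with metrics-collector: the trade gains 49 net, giving 3518 at 22 GB.
That's the maximum — no swap from here does better than 3518.

3518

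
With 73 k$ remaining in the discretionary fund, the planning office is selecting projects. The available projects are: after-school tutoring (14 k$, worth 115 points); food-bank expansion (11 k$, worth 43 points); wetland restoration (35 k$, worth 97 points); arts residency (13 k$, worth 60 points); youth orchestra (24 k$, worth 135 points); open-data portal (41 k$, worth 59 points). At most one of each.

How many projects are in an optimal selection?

4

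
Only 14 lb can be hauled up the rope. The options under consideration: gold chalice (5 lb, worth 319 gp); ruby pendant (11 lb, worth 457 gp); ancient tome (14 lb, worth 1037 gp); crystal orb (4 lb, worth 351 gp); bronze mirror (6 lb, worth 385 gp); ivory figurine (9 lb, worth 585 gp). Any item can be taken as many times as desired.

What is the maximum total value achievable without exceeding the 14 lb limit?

1087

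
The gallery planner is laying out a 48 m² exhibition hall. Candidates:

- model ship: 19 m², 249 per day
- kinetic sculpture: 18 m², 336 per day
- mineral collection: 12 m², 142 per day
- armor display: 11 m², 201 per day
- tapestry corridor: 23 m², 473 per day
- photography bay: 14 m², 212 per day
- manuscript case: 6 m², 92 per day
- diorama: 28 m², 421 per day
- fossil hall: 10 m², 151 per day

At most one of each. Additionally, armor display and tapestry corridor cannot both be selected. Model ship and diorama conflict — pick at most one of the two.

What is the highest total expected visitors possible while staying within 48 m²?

Best packing: kinetic sculpture + tapestry corridor + manuscript case — 47 m², 901 total.
Runner-up tapestry corridor + photography bay + fossil hall tops out at 836.

901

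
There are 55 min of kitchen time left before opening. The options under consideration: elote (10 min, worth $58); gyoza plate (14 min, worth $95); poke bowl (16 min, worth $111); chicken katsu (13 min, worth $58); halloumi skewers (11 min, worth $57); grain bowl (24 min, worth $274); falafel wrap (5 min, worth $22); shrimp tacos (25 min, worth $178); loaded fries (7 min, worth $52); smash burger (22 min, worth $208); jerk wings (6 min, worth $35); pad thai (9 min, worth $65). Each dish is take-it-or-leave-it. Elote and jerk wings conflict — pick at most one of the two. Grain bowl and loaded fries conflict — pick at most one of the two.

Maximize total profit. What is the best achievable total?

Grain bowl + smash burger + pad thai uses 55 of the 55 min and totals 547.
Next best is grain bowl + smash burger + jerk wings at 517 (52 min) — short by 30.

547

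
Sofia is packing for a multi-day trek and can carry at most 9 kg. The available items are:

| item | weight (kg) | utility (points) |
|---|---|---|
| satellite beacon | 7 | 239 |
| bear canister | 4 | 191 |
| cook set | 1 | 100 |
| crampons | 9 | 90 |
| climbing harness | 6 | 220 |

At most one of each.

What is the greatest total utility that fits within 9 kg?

Density check — cook set 100.00, bear canister 47.75, climbing harness 36.67 are the best per kg.
Greedy by ratio would take bear canister + cook set: 5 kg used, total 291.
Replace bear canister with satellite beacon: the trade gains 48 net, giving 339 at 8 kg.
An exhaustive check of the 32 subsets confirms 339.

339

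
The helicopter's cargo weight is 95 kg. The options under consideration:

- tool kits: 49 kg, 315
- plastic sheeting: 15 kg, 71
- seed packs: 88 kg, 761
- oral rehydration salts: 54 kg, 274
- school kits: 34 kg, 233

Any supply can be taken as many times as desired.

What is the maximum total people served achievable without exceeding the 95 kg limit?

761

Seed packs uses 88 of the 95 kg and totals 761.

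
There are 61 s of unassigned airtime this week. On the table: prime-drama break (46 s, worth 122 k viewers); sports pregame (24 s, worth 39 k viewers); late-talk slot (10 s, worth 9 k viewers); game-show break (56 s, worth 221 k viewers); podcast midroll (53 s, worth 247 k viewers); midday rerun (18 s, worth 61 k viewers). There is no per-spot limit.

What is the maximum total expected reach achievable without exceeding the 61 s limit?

247

Taking podcast midroll: 53 s used, 247 in expected reach.
Every other selection either busts 61 s or fails to beat 247.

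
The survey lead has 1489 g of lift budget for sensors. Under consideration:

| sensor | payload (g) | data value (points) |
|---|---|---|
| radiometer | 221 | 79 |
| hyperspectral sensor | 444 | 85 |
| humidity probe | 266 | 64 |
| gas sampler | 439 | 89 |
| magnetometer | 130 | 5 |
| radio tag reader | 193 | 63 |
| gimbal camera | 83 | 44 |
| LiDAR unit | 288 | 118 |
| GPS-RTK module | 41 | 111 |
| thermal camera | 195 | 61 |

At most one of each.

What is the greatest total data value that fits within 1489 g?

565

Taking the top-ratio sensors first gives radiometer + humidity probe + magnetometer + radio tag reader + gimbal camera + LiDAR unit + GPS-RTK module + thermal camera for 545 (1417 g).
The 396 g tied up in humidity probe and magnetometer is better spent on gas sampler — total rises to 565 (1460 g).
Next best is radiometer + hyperspectral sensor + radio tag reader + gimbal camera + LiDAR unit + GPS-RTK module + thermal camera at 561 (1465 g) — short by 4.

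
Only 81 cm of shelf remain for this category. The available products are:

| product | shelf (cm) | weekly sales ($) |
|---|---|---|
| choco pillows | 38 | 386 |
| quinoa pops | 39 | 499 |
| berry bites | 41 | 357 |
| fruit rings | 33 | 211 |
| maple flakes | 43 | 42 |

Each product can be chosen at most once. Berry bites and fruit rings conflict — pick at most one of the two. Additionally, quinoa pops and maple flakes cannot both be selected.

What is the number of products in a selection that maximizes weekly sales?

Best achievable weekly sales is 885.
choco pillows + quinoa pops hits 885 at 77 cm.
Any selection reaching 885 contains exactly 2 products.

2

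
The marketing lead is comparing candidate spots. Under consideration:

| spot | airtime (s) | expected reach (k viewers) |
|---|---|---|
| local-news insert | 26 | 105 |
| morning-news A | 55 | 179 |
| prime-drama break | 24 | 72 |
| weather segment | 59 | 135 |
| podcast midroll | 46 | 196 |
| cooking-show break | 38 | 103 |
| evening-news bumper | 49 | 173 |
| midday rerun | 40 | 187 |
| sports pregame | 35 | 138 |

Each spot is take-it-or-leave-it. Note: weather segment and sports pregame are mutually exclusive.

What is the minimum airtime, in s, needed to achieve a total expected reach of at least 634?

161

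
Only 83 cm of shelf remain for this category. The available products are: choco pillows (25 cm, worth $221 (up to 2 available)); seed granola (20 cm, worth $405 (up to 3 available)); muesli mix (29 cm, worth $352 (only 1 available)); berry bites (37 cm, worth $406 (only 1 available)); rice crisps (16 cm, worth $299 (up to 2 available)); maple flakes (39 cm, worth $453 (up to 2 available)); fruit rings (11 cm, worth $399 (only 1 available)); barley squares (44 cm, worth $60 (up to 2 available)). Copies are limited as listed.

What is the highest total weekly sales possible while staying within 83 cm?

Ranking by ratio (weekly sales/cm): fruit rings 36.27, seed granola 20.25, rice crisps 18.69.
Taking the top-ratio products first gives 3×seed granola + fruit rings for 1614 (71 cm).
The 20 cm tied up in seed granola is better spent on 2×rice crisps — total rises to 1807 (83 cm).
No other feasible combination exceeds 1807.

1807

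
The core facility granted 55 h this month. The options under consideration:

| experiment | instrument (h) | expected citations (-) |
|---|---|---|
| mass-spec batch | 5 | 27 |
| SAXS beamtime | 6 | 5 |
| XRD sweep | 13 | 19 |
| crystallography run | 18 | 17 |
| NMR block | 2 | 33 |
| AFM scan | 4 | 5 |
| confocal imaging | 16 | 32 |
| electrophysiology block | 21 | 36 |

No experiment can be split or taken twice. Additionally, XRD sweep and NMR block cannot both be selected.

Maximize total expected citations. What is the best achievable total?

Best packing: mass-spec batch + SAXS beamtime + NMR block + AFM scan + confocal imaging + electrophysiology block — 54 h, 138 total.

138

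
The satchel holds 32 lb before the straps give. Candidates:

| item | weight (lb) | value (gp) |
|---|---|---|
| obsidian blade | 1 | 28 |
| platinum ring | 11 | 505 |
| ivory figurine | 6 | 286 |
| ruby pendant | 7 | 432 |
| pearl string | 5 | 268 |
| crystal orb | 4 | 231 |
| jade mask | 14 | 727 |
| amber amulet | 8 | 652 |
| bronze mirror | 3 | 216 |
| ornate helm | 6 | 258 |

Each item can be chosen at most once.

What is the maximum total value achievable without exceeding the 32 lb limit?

Ranking by ratio (value/lb): amber amulet 81.50, bronze mirror 72.00, ruby pendant 61.71, crystal orb 57.75.
The ratio heuristic lands on obsidian blade + ruby pendant + pearl string + crystal orb + amber amulet + bronze mirror (1827) but leaves 4 lb idle.
The 10 lb tied up in obsidian blade and pearl string and crystal orb is better spent on jade mask — total rises to 2027 (32 lb).
The closest alternative, ivory figurine + pearl string + crystal orb + amber amulet + bronze mirror + ornate helm, reaches only 1911.

2027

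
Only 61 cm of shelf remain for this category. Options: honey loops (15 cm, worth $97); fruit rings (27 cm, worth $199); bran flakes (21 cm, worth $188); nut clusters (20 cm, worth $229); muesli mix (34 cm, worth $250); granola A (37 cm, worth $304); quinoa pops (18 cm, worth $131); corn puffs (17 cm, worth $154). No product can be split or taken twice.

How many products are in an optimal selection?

3

Best achievable weekly sales is 571.
One optimal bundle: bran flakes + nut clusters + corn puffs (58 cm).
All optima have 3 products.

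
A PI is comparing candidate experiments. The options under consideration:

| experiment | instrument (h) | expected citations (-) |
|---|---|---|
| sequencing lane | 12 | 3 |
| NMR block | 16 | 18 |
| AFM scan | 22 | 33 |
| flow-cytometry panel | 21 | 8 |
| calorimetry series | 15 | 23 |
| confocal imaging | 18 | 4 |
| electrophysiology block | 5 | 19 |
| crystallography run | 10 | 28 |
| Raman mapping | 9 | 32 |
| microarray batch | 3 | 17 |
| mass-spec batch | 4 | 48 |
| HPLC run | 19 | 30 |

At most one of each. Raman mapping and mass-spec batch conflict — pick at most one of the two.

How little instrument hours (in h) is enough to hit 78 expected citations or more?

Need the lightest bundle worth ≥ 78.
electrophysiology block + microarray batch + mass-spec batch reaches 84 using 12 h.
Below 12 h the best achievable stays under 78.

12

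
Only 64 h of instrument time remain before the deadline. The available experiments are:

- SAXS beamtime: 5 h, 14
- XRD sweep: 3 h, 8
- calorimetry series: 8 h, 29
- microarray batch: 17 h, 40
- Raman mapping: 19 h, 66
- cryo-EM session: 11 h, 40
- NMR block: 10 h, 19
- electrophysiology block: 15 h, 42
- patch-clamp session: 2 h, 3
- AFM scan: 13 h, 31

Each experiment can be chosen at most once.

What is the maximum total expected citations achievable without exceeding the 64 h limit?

202

Density check — cryo-EM session 3.64, calorimetry series 3.62, Raman mapping 3.47, SAXS beamtime 2.80 are the best per h.
The ratio ordering already packs tightly: SAXS beamtime + XRD sweep + calorimetry series + Raman mapping + cryo-EM session + electrophysiology block + patch-clamp session, 63 h, 202.
Runner-up SAXS beamtime + XRD sweep + calorimetry series + Raman mapping + cryo-EM session + electrophysiology block tops out at 199.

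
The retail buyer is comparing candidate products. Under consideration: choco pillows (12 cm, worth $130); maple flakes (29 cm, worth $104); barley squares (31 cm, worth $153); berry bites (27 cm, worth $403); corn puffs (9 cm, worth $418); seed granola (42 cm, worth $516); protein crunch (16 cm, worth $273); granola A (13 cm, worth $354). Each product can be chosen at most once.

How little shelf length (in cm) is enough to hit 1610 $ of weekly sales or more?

91

Need the lightest bundle worth ≥ 1610.
berry bites + corn puffs + seed granola + granola A: 1691 weekly sales at 91 cm.
Below 91 cm the best achievable stays under 1610.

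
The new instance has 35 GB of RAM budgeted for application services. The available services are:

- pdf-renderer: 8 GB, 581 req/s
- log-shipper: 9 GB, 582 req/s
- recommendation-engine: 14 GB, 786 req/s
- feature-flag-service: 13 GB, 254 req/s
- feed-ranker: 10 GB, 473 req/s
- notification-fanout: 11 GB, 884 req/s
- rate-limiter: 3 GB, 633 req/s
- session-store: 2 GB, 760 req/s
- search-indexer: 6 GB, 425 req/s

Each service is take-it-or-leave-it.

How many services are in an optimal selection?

5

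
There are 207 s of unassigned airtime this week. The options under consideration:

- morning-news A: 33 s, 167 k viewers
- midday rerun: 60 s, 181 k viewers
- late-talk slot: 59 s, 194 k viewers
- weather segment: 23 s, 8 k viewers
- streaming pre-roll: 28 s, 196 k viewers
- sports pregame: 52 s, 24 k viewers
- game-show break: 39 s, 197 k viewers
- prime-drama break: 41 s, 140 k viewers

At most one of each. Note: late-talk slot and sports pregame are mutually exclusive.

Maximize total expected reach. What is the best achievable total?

Taking morning-news A + late-talk slot + streaming pre-roll + game-show break + prime-drama break: 200 s used, 894 in expected reach.
Every other selection either busts 207 s or breaks a pairing rule or fails to beat 894.

894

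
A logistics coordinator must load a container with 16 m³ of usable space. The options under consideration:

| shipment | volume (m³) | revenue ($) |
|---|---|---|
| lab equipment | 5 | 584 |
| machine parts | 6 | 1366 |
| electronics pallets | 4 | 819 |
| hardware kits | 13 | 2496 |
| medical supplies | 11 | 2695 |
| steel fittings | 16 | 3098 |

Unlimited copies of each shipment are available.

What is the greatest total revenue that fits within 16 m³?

By revenue per m³: medical supplies 245.00, machine parts 227.67, electronics pallets 204.75, steel fittings 193.62 lead.
Greedy by ratio would take electronics pallets + medical supplies: 15 m³ used, total 3514.
Dropping medical supplies frees 11 m³; slotting in 2×machine parts (12 m³) lifts the total to 3551 at 16 m³.

3551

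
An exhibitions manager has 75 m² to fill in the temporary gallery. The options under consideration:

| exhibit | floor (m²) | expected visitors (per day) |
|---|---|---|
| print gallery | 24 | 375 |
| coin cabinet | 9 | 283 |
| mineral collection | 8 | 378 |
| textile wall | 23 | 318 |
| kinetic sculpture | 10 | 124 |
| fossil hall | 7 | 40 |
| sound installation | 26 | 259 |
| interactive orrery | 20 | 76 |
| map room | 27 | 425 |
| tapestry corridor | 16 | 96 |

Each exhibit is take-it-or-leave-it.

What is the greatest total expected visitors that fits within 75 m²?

1501

Taking print gallery + coin cabinet + mineral collection + fossil hall + map room: 75 m² used, 1501 in expected visitors.
No other feasible combination exceeds 1501.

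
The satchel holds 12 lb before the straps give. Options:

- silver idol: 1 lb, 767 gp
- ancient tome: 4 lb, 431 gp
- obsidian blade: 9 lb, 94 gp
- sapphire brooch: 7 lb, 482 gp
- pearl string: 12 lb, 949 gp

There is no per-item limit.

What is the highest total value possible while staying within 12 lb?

Taking 12×silver idol: 12 lb used, 9204 in value.
No other feasible combination exceeds 9204.

9204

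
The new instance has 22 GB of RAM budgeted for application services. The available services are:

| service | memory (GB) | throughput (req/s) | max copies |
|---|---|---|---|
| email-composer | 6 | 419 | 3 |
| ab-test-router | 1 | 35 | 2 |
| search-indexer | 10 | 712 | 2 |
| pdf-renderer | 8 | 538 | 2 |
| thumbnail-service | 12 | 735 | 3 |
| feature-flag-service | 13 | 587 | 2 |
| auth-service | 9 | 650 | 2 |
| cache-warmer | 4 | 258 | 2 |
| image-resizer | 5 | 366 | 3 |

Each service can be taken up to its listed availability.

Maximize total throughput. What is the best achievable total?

1570

Density check — image-resizer 73.20, auth-service 72.22, search-indexer 71.20, email-composer 69.83 are the best per GB.
A density-first pass picks email-composer + ab-test-router + 3×image-resizer — 1552 at 22 GB.
Dropping ab-test-router and image-resizer frees 6 GB; slotting in email-composer (6 GB) lifts the total to 1570 at 22 GB.
That's the maximum — no swap from here does better than 1570.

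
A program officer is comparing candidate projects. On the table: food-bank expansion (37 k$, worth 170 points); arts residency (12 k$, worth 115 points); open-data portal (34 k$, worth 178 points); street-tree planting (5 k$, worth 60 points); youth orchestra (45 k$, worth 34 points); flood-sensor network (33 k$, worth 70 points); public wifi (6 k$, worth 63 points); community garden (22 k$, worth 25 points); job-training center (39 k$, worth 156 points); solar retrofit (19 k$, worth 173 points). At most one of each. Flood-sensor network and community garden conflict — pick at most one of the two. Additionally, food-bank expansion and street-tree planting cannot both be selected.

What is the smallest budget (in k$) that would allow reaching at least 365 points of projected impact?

42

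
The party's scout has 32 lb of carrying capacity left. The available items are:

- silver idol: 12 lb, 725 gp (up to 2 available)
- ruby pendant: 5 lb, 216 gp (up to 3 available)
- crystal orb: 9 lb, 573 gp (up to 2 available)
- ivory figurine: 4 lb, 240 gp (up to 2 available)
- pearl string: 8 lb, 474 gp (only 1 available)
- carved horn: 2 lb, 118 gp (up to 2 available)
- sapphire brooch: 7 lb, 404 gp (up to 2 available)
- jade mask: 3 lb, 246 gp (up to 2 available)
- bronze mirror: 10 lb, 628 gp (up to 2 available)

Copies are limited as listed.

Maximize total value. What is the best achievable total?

2118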